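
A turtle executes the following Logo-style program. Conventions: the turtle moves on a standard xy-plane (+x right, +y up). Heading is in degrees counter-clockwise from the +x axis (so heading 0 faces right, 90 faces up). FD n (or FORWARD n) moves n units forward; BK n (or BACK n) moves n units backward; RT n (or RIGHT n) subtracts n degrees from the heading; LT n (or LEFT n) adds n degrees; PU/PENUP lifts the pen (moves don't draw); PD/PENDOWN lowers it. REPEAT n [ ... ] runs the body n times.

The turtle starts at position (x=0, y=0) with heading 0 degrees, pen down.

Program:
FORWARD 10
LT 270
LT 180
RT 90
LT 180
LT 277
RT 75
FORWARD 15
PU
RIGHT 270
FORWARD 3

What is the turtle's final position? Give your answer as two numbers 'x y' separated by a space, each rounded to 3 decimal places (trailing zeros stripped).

Executing turtle program step by step:
Start: pos=(0,0), heading=0, pen down
FD 10: (0,0) -> (10,0) [heading=0, draw]
LT 270: heading 0 -> 270
LT 180: heading 270 -> 90
RT 90: heading 90 -> 0
LT 180: heading 0 -> 180
LT 277: heading 180 -> 97
RT 75: heading 97 -> 22
FD 15: (10,0) -> (23.908,5.619) [heading=22, draw]
PU: pen up
RT 270: heading 22 -> 112
FD 3: (23.908,5.619) -> (22.784,8.401) [heading=112, move]
Final: pos=(22.784,8.401), heading=112, 2 segment(s) drawn

Answer: 22.784 8.401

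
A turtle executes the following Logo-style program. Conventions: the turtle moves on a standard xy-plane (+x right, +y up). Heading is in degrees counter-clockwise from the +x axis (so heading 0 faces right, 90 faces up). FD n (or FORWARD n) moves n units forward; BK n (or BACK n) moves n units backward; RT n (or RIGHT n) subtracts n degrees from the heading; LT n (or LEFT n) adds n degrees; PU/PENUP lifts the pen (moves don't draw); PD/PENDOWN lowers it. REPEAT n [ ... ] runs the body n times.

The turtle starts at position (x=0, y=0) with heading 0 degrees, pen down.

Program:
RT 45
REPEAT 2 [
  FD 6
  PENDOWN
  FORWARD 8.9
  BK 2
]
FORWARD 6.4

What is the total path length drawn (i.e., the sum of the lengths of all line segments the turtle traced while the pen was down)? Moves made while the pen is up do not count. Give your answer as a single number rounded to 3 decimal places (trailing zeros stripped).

Answer: 40.2

Derivation:
Executing turtle program step by step:
Start: pos=(0,0), heading=0, pen down
RT 45: heading 0 -> 315
REPEAT 2 [
  -- iteration 1/2 --
  FD 6: (0,0) -> (4.243,-4.243) [heading=315, draw]
  PD: pen down
  FD 8.9: (4.243,-4.243) -> (10.536,-10.536) [heading=315, draw]
  BK 2: (10.536,-10.536) -> (9.122,-9.122) [heading=315, draw]
  -- iteration 2/2 --
  FD 6: (9.122,-9.122) -> (13.364,-13.364) [heading=315, draw]
  PD: pen down
  FD 8.9: (13.364,-13.364) -> (19.658,-19.658) [heading=315, draw]
  BK 2: (19.658,-19.658) -> (18.243,-18.243) [heading=315, draw]
]
FD 6.4: (18.243,-18.243) -> (22.769,-22.769) [heading=315, draw]
Final: pos=(22.769,-22.769), heading=315, 7 segment(s) drawn

Segment lengths:
  seg 1: (0,0) -> (4.243,-4.243), length = 6
  seg 2: (4.243,-4.243) -> (10.536,-10.536), length = 8.9
  seg 3: (10.536,-10.536) -> (9.122,-9.122), length = 2
  seg 4: (9.122,-9.122) -> (13.364,-13.364), length = 6
  seg 5: (13.364,-13.364) -> (19.658,-19.658), length = 8.9
  seg 6: (19.658,-19.658) -> (18.243,-18.243), length = 2
  seg 7: (18.243,-18.243) -> (22.769,-22.769), length = 6.4
Total = 40.2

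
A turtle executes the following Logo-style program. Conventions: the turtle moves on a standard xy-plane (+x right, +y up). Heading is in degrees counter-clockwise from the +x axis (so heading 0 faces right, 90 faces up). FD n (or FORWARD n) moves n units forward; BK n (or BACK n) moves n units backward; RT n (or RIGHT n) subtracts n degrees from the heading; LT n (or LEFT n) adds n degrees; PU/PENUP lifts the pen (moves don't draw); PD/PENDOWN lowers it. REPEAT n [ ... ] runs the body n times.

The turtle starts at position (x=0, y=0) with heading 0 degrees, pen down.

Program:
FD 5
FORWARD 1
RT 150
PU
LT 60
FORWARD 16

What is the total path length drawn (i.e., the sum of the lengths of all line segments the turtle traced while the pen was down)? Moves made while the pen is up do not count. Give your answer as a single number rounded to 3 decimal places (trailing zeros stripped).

Executing turtle program step by step:
Start: pos=(0,0), heading=0, pen down
FD 5: (0,0) -> (5,0) [heading=0, draw]
FD 1: (5,0) -> (6,0) [heading=0, draw]
RT 150: heading 0 -> 210
PU: pen up
LT 60: heading 210 -> 270
FD 16: (6,0) -> (6,-16) [heading=270, move]
Final: pos=(6,-16), heading=270, 2 segment(s) drawn

Segment lengths:
  seg 1: (0,0) -> (5,0), length = 5
  seg 2: (5,0) -> (6,0), length = 1
Total = 6

Answer: 6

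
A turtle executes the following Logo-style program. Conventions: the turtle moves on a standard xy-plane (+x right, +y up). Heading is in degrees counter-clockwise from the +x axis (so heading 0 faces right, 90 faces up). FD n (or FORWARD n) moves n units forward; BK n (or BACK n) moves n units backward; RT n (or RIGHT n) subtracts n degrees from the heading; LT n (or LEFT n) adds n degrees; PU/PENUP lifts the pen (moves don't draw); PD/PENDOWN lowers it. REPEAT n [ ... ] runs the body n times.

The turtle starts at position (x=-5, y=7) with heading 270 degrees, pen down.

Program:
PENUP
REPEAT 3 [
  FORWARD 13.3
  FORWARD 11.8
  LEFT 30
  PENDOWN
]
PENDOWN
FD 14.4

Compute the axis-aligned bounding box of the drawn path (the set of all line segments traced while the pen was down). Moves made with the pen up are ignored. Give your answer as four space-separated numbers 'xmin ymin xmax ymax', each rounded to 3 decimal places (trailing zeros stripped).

Answer: -5 -52.387 43.687 -18.1

Derivation:
Executing turtle program step by step:
Start: pos=(-5,7), heading=270, pen down
PU: pen up
REPEAT 3 [
  -- iteration 1/3 --
  FD 13.3: (-5,7) -> (-5,-6.3) [heading=270, move]
  FD 11.8: (-5,-6.3) -> (-5,-18.1) [heading=270, move]
  LT 30: heading 270 -> 300
  PD: pen down
  -- iteration 2/3 --
  FD 13.3: (-5,-18.1) -> (1.65,-29.618) [heading=300, draw]
  FD 11.8: (1.65,-29.618) -> (7.55,-39.837) [heading=300, draw]
  LT 30: heading 300 -> 330
  PD: pen down
  -- iteration 3/3 --
  FD 13.3: (7.55,-39.837) -> (19.068,-46.487) [heading=330, draw]
  FD 11.8: (19.068,-46.487) -> (29.287,-52.387) [heading=330, draw]
  LT 30: heading 330 -> 0
  PD: pen down
]
PD: pen down
FD 14.4: (29.287,-52.387) -> (43.687,-52.387) [heading=0, draw]
Final: pos=(43.687,-52.387), heading=0, 5 segment(s) drawn

Segment endpoints: x in {-5, 1.65, 7.55, 19.068, 29.287, 43.687}, y in {-52.387, -46.487, -39.837, -29.618, -18.1}
xmin=-5, ymin=-52.387, xmax=43.687, ymax=-18.1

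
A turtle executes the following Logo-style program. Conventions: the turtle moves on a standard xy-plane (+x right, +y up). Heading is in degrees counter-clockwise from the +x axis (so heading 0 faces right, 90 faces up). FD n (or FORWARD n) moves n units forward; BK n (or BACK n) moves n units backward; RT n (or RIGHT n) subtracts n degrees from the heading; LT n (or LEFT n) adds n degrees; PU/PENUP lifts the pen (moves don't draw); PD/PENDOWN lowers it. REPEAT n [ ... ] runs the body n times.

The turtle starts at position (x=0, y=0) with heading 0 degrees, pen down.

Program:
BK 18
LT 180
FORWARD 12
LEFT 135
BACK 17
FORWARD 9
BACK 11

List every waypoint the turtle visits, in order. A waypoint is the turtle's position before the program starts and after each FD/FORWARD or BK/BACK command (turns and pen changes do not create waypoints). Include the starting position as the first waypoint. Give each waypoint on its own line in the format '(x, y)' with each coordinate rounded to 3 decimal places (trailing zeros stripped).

Answer: (0, 0)
(-18, 0)
(-30, 0)
(-42.021, 12.021)
(-35.657, 5.657)
(-43.435, 13.435)

Derivation:
Executing turtle program step by step:
Start: pos=(0,0), heading=0, pen down
BK 18: (0,0) -> (-18,0) [heading=0, draw]
LT 180: heading 0 -> 180
FD 12: (-18,0) -> (-30,0) [heading=180, draw]
LT 135: heading 180 -> 315
BK 17: (-30,0) -> (-42.021,12.021) [heading=315, draw]
FD 9: (-42.021,12.021) -> (-35.657,5.657) [heading=315, draw]
BK 11: (-35.657,5.657) -> (-43.435,13.435) [heading=315, draw]
Final: pos=(-43.435,13.435), heading=315, 5 segment(s) drawn
Waypoints (6 total):
(0, 0)
(-18, 0)
(-30, 0)
(-42.021, 12.021)
(-35.657, 5.657)
(-43.435, 13.435)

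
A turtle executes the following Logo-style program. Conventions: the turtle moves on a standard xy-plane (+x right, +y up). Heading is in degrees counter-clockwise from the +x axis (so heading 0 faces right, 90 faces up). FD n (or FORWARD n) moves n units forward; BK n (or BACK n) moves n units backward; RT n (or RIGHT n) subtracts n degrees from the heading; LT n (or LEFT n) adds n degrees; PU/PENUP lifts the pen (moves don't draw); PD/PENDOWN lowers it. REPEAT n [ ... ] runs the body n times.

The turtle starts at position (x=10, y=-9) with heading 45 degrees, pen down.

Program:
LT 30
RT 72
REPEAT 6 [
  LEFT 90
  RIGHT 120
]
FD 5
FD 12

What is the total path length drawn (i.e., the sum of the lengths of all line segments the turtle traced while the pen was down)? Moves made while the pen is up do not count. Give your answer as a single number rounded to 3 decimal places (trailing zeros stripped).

Executing turtle program step by step:
Start: pos=(10,-9), heading=45, pen down
LT 30: heading 45 -> 75
RT 72: heading 75 -> 3
REPEAT 6 [
  -- iteration 1/6 --
  LT 90: heading 3 -> 93
  RT 120: heading 93 -> 333
  -- iteration 2/6 --
  LT 90: heading 333 -> 63
  RT 120: heading 63 -> 303
  -- iteration 3/6 --
  LT 90: heading 303 -> 33
  RT 120: heading 33 -> 273
  -- iteration 4/6 --
  LT 90: heading 273 -> 3
  RT 120: heading 3 -> 243
  -- iteration 5/6 --
  LT 90: heading 243 -> 333
  RT 120: heading 333 -> 213
  -- iteration 6/6 --
  LT 90: heading 213 -> 303
  RT 120: heading 303 -> 183
]
FD 5: (10,-9) -> (5.007,-9.262) [heading=183, draw]
FD 12: (5.007,-9.262) -> (-6.977,-9.89) [heading=183, draw]
Final: pos=(-6.977,-9.89), heading=183, 2 segment(s) drawn

Segment lengths:
  seg 1: (10,-9) -> (5.007,-9.262), length = 5
  seg 2: (5.007,-9.262) -> (-6.977,-9.89), length = 12
Total = 17

Answer: 17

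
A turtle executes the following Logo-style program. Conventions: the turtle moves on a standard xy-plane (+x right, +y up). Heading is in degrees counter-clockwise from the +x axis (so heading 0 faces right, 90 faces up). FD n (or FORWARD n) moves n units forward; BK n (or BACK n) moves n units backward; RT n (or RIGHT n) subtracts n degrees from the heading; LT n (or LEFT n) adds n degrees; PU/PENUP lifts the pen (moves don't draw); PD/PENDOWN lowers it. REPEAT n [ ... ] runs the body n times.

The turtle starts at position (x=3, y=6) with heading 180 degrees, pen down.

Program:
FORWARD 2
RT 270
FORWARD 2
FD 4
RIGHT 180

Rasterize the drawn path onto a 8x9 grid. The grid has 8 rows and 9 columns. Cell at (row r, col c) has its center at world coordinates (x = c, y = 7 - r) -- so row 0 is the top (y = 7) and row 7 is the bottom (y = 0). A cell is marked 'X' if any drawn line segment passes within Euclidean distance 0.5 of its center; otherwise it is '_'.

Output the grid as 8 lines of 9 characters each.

Answer: _________
_XXX_____
_X_______
_X_______
_X_______
_X_______
_X_______
_X_______

Derivation:
Segment 0: (3,6) -> (1,6)
Segment 1: (1,6) -> (1,4)
Segment 2: (1,4) -> (1,0)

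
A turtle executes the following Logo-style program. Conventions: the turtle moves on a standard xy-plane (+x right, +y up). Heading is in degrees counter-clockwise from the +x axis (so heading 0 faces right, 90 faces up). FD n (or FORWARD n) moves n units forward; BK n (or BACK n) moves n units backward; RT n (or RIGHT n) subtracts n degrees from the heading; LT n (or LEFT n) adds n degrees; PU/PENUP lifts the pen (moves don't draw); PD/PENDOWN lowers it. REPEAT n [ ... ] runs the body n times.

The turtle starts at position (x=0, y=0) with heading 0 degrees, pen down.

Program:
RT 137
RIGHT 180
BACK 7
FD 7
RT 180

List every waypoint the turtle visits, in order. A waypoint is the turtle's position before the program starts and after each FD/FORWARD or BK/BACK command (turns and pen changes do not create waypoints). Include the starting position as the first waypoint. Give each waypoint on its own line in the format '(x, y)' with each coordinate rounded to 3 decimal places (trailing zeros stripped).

Answer: (0, 0)
(-5.119, -4.774)
(0, 0)

Derivation:
Executing turtle program step by step:
Start: pos=(0,0), heading=0, pen down
RT 137: heading 0 -> 223
RT 180: heading 223 -> 43
BK 7: (0,0) -> (-5.119,-4.774) [heading=43, draw]
FD 7: (-5.119,-4.774) -> (0,0) [heading=43, draw]
RT 180: heading 43 -> 223
Final: pos=(0,0), heading=223, 2 segment(s) drawn
Waypoints (3 total):
(0, 0)
(-5.119, -4.774)
(0, 0)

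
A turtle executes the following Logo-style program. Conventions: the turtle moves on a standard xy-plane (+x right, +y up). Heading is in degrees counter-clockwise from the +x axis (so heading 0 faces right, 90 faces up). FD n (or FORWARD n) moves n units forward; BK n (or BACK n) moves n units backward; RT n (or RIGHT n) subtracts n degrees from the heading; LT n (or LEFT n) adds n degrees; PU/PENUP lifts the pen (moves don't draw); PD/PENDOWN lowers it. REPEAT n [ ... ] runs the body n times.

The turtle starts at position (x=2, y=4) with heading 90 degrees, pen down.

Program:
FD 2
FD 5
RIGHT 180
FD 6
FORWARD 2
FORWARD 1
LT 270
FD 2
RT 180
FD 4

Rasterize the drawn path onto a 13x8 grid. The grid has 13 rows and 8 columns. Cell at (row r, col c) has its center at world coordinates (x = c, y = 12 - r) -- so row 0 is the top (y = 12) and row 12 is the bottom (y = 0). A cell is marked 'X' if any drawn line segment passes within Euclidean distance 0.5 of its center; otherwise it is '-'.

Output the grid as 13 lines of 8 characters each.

Segment 0: (2,4) -> (2,6)
Segment 1: (2,6) -> (2,11)
Segment 2: (2,11) -> (2,5)
Segment 3: (2,5) -> (2,3)
Segment 4: (2,3) -> (2,2)
Segment 5: (2,2) -> (0,2)
Segment 6: (0,2) -> (4,2)

Answer: --------
--X-----
--X-----
--X-----
--X-----
--X-----
--X-----
--X-----
--X-----
--X-----
XXXXX---
--------
--------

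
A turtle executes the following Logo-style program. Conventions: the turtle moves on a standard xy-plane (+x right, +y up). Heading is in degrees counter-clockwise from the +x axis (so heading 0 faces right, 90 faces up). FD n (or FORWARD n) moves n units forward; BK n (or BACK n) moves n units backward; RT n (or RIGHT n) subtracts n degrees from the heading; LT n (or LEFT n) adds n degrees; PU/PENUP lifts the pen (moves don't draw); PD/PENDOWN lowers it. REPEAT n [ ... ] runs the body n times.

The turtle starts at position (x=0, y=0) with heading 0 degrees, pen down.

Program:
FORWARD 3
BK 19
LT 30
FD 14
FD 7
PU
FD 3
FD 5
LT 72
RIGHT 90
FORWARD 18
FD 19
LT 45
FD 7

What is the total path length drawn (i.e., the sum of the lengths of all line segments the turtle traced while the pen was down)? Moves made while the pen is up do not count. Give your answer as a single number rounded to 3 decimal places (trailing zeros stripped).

Answer: 43

Derivation:
Executing turtle program step by step:
Start: pos=(0,0), heading=0, pen down
FD 3: (0,0) -> (3,0) [heading=0, draw]
BK 19: (3,0) -> (-16,0) [heading=0, draw]
LT 30: heading 0 -> 30
FD 14: (-16,0) -> (-3.876,7) [heading=30, draw]
FD 7: (-3.876,7) -> (2.187,10.5) [heading=30, draw]
PU: pen up
FD 3: (2.187,10.5) -> (4.785,12) [heading=30, move]
FD 5: (4.785,12) -> (9.115,14.5) [heading=30, move]
LT 72: heading 30 -> 102
RT 90: heading 102 -> 12
FD 18: (9.115,14.5) -> (26.721,18.242) [heading=12, move]
FD 19: (26.721,18.242) -> (45.306,22.193) [heading=12, move]
LT 45: heading 12 -> 57
FD 7: (45.306,22.193) -> (49.119,28.063) [heading=57, move]
Final: pos=(49.119,28.063), heading=57, 4 segment(s) drawn

Segment lengths:
  seg 1: (0,0) -> (3,0), length = 3
  seg 2: (3,0) -> (-16,0), length = 19
  seg 3: (-16,0) -> (-3.876,7), length = 14
  seg 4: (-3.876,7) -> (2.187,10.5), length = 7
Total = 43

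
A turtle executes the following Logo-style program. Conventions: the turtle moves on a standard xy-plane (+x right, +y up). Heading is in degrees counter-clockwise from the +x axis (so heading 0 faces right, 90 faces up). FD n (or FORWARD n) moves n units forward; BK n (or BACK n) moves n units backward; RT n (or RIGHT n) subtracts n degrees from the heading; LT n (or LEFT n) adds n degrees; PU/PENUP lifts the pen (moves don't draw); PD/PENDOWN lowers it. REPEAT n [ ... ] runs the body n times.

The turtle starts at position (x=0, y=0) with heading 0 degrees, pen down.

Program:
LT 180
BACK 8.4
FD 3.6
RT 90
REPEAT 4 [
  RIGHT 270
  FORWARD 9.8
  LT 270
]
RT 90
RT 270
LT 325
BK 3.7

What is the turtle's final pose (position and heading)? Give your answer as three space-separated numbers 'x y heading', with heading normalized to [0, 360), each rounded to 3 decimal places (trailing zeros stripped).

Executing turtle program step by step:
Start: pos=(0,0), heading=0, pen down
LT 180: heading 0 -> 180
BK 8.4: (0,0) -> (8.4,0) [heading=180, draw]
FD 3.6: (8.4,0) -> (4.8,0) [heading=180, draw]
RT 90: heading 180 -> 90
REPEAT 4 [
  -- iteration 1/4 --
  RT 270: heading 90 -> 180
  FD 9.8: (4.8,0) -> (-5,0) [heading=180, draw]
  LT 270: heading 180 -> 90
  -- iteration 2/4 --
  RT 270: heading 90 -> 180
  FD 9.8: (-5,0) -> (-14.8,0) [heading=180, draw]
  LT 270: heading 180 -> 90
  -- iteration 3/4 --
  RT 270: heading 90 -> 180
  FD 9.8: (-14.8,0) -> (-24.6,0) [heading=180, draw]
  LT 270: heading 180 -> 90
  -- iteration 4/4 --
  RT 270: heading 90 -> 180
  FD 9.8: (-24.6,0) -> (-34.4,0) [heading=180, draw]
  LT 270: heading 180 -> 90
]
RT 90: heading 90 -> 0
RT 270: heading 0 -> 90
LT 325: heading 90 -> 55
BK 3.7: (-34.4,0) -> (-36.522,-3.031) [heading=55, draw]
Final: pos=(-36.522,-3.031), heading=55, 7 segment(s) drawn

Answer: -36.522 -3.031 55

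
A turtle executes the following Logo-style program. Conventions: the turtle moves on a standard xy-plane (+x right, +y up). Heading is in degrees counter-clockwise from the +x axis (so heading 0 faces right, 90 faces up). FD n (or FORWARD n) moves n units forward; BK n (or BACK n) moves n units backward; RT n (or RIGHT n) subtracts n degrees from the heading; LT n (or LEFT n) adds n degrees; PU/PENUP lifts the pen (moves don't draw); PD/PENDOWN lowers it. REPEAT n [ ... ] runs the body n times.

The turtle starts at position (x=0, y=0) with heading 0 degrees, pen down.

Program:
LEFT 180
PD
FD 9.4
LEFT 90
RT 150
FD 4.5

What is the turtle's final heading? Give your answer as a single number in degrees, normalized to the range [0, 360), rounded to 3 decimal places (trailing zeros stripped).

Answer: 120

Derivation:
Executing turtle program step by step:
Start: pos=(0,0), heading=0, pen down
LT 180: heading 0 -> 180
PD: pen down
FD 9.4: (0,0) -> (-9.4,0) [heading=180, draw]
LT 90: heading 180 -> 270
RT 150: heading 270 -> 120
FD 4.5: (-9.4,0) -> (-11.65,3.897) [heading=120, draw]
Final: pos=(-11.65,3.897), heading=120, 2 segment(s) drawn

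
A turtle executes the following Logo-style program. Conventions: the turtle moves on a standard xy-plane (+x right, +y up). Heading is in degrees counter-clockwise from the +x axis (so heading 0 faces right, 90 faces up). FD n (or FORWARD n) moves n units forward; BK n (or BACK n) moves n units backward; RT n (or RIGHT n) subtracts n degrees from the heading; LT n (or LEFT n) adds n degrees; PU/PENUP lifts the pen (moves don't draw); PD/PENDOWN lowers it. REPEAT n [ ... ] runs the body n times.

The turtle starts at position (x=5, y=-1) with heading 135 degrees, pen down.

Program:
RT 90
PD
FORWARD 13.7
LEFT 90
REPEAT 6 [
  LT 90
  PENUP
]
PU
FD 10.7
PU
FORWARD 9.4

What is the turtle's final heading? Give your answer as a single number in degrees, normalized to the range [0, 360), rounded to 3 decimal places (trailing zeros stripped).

Executing turtle program step by step:
Start: pos=(5,-1), heading=135, pen down
RT 90: heading 135 -> 45
PD: pen down
FD 13.7: (5,-1) -> (14.687,8.687) [heading=45, draw]
LT 90: heading 45 -> 135
REPEAT 6 [
  -- iteration 1/6 --
  LT 90: heading 135 -> 225
  PU: pen up
  -- iteration 2/6 --
  LT 90: heading 225 -> 315
  PU: pen up
  -- iteration 3/6 --
  LT 90: heading 315 -> 45
  PU: pen up
  -- iteration 4/6 --
  LT 90: heading 45 -> 135
  PU: pen up
  -- iteration 5/6 --
  LT 90: heading 135 -> 225
  PU: pen up
  -- iteration 6/6 --
  LT 90: heading 225 -> 315
  PU: pen up
]
PU: pen up
FD 10.7: (14.687,8.687) -> (22.253,1.121) [heading=315, move]
PU: pen up
FD 9.4: (22.253,1.121) -> (28.9,-5.525) [heading=315, move]
Final: pos=(28.9,-5.525), heading=315, 1 segment(s) drawn

Answer: 315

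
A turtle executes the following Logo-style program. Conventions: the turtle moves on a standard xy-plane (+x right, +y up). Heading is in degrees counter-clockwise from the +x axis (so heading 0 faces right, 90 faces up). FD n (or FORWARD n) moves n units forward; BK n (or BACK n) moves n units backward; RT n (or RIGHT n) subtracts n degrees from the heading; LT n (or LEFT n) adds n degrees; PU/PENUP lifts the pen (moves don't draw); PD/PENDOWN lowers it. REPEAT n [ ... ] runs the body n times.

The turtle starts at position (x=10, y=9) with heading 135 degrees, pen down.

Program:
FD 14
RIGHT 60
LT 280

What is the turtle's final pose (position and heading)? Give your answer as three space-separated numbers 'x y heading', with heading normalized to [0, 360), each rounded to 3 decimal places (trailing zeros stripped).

Executing turtle program step by step:
Start: pos=(10,9), heading=135, pen down
FD 14: (10,9) -> (0.101,18.899) [heading=135, draw]
RT 60: heading 135 -> 75
LT 280: heading 75 -> 355
Final: pos=(0.101,18.899), heading=355, 1 segment(s) drawn

Answer: 0.101 18.899 355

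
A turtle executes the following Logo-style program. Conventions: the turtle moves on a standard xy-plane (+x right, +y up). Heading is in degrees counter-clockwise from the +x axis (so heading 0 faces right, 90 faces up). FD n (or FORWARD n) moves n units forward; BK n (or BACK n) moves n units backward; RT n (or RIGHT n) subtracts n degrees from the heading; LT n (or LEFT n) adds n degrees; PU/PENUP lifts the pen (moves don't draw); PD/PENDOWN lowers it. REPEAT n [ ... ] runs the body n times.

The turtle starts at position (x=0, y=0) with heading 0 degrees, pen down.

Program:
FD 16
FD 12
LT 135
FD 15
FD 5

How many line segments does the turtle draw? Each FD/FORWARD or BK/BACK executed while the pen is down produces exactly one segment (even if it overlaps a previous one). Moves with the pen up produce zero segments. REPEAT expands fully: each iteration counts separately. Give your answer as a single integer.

Answer: 4

Derivation:
Executing turtle program step by step:
Start: pos=(0,0), heading=0, pen down
FD 16: (0,0) -> (16,0) [heading=0, draw]
FD 12: (16,0) -> (28,0) [heading=0, draw]
LT 135: heading 0 -> 135
FD 15: (28,0) -> (17.393,10.607) [heading=135, draw]
FD 5: (17.393,10.607) -> (13.858,14.142) [heading=135, draw]
Final: pos=(13.858,14.142), heading=135, 4 segment(s) drawn
Segments drawn: 4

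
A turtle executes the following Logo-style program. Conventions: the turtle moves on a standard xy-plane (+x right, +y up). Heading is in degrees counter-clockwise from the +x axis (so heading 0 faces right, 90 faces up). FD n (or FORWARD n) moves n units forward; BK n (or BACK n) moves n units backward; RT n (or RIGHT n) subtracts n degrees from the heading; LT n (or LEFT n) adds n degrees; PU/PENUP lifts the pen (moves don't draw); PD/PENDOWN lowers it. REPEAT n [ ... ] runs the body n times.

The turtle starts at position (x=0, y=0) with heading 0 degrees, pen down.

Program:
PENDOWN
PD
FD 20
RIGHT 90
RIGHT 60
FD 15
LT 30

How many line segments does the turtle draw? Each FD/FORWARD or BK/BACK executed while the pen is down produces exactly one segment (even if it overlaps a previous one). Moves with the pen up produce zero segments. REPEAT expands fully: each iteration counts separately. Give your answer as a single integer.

Answer: 2

Derivation:
Executing turtle program step by step:
Start: pos=(0,0), heading=0, pen down
PD: pen down
PD: pen down
FD 20: (0,0) -> (20,0) [heading=0, draw]
RT 90: heading 0 -> 270
RT 60: heading 270 -> 210
FD 15: (20,0) -> (7.01,-7.5) [heading=210, draw]
LT 30: heading 210 -> 240
Final: pos=(7.01,-7.5), heading=240, 2 segment(s) drawn
Segments drawn: 2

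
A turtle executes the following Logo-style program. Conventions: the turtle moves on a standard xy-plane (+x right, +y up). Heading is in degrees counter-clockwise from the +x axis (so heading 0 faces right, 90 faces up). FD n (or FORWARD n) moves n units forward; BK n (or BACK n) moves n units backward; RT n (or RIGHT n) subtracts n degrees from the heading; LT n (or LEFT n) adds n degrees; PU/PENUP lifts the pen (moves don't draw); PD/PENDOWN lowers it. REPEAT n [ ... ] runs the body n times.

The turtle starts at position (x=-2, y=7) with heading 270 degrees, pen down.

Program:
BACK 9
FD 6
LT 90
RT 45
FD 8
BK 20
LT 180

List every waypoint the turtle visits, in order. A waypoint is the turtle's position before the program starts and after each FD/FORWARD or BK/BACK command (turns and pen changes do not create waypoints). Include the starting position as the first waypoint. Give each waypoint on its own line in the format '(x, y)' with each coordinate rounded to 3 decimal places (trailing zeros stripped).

Answer: (-2, 7)
(-2, 16)
(-2, 10)
(3.657, 4.343)
(-10.485, 18.485)

Derivation:
Executing turtle program step by step:
Start: pos=(-2,7), heading=270, pen down
BK 9: (-2,7) -> (-2,16) [heading=270, draw]
FD 6: (-2,16) -> (-2,10) [heading=270, draw]
LT 90: heading 270 -> 0
RT 45: heading 0 -> 315
FD 8: (-2,10) -> (3.657,4.343) [heading=315, draw]
BK 20: (3.657,4.343) -> (-10.485,18.485) [heading=315, draw]
LT 180: heading 315 -> 135
Final: pos=(-10.485,18.485), heading=135, 4 segment(s) drawn
Waypoints (5 total):
(-2, 7)
(-2, 16)
(-2, 10)
(3.657, 4.343)
(-10.485, 18.485)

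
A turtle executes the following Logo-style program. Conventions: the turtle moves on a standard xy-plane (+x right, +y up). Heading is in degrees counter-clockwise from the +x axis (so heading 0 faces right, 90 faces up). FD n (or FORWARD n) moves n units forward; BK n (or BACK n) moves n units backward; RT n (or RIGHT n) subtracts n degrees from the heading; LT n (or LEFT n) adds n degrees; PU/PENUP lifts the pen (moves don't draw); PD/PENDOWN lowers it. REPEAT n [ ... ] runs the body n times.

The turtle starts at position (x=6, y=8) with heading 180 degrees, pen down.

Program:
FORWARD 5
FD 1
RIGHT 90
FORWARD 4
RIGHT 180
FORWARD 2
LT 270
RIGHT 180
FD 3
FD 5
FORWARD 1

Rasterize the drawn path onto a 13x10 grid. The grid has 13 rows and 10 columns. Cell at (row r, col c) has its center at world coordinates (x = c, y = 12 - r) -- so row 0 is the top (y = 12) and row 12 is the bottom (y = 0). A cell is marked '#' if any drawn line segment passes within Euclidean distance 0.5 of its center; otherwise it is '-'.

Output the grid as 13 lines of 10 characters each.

Answer: #---------
#---------
##########
#---------
#######---
----------
----------
----------
----------
----------
----------
----------
----------

Derivation:
Segment 0: (6,8) -> (1,8)
Segment 1: (1,8) -> (0,8)
Segment 2: (0,8) -> (0,12)
Segment 3: (0,12) -> (0,10)
Segment 4: (0,10) -> (3,10)
Segment 5: (3,10) -> (8,10)
Segment 6: (8,10) -> (9,10)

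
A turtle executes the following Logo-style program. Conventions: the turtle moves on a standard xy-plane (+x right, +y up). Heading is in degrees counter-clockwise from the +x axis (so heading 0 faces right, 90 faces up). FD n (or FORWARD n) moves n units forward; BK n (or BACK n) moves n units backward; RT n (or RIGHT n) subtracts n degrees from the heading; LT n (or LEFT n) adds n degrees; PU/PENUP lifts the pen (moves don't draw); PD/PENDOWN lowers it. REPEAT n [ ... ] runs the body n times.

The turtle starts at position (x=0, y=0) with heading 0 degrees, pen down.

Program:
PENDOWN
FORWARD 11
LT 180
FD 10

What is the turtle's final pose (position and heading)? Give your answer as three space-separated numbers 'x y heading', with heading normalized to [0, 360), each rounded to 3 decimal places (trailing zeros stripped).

Executing turtle program step by step:
Start: pos=(0,0), heading=0, pen down
PD: pen down
FD 11: (0,0) -> (11,0) [heading=0, draw]
LT 180: heading 0 -> 180
FD 10: (11,0) -> (1,0) [heading=180, draw]
Final: pos=(1,0), heading=180, 2 segment(s) drawn

Answer: 1 0 180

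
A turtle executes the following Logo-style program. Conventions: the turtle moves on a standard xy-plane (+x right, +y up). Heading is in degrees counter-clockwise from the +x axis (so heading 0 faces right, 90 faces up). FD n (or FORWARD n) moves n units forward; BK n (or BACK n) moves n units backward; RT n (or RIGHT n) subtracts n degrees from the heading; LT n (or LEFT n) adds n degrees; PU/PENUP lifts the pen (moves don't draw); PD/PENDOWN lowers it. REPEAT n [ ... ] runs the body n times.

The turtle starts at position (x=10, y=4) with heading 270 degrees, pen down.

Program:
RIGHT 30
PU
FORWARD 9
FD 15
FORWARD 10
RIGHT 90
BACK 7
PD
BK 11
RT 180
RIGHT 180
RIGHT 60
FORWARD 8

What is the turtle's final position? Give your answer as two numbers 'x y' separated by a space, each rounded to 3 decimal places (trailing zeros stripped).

Answer: 8.588 -26.445

Derivation:
Executing turtle program step by step:
Start: pos=(10,4), heading=270, pen down
RT 30: heading 270 -> 240
PU: pen up
FD 9: (10,4) -> (5.5,-3.794) [heading=240, move]
FD 15: (5.5,-3.794) -> (-2,-16.785) [heading=240, move]
FD 10: (-2,-16.785) -> (-7,-25.445) [heading=240, move]
RT 90: heading 240 -> 150
BK 7: (-7,-25.445) -> (-0.938,-28.945) [heading=150, move]
PD: pen down
BK 11: (-0.938,-28.945) -> (8.588,-34.445) [heading=150, draw]
RT 180: heading 150 -> 330
RT 180: heading 330 -> 150
RT 60: heading 150 -> 90
FD 8: (8.588,-34.445) -> (8.588,-26.445) [heading=90, draw]
Final: pos=(8.588,-26.445), heading=90, 2 segment(s) drawn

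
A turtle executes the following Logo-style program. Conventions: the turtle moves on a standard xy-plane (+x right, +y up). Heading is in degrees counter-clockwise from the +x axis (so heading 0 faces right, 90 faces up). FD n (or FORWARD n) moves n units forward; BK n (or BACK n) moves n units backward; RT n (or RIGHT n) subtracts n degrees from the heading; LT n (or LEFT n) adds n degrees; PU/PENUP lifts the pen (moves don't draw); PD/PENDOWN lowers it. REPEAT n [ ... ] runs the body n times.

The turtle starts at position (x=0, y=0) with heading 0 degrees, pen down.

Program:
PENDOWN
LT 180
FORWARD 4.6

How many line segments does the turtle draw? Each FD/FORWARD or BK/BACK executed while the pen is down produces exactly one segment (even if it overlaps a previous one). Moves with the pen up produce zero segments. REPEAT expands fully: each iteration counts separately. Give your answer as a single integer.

Answer: 1

Derivation:
Executing turtle program step by step:
Start: pos=(0,0), heading=0, pen down
PD: pen down
LT 180: heading 0 -> 180
FD 4.6: (0,0) -> (-4.6,0) [heading=180, draw]
Final: pos=(-4.6,0), heading=180, 1 segment(s) drawn
Segments drawn: 1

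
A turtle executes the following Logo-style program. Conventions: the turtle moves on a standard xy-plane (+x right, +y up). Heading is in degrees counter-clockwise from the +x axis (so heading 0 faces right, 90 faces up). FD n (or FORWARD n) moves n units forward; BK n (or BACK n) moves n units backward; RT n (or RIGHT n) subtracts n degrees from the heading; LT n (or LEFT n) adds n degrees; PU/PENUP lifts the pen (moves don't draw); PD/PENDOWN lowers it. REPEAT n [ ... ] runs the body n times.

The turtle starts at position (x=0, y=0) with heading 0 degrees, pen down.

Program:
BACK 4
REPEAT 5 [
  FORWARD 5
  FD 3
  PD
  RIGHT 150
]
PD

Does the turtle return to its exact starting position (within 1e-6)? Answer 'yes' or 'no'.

Executing turtle program step by step:
Start: pos=(0,0), heading=0, pen down
BK 4: (0,0) -> (-4,0) [heading=0, draw]
REPEAT 5 [
  -- iteration 1/5 --
  FD 5: (-4,0) -> (1,0) [heading=0, draw]
  FD 3: (1,0) -> (4,0) [heading=0, draw]
  PD: pen down
  RT 150: heading 0 -> 210
  -- iteration 2/5 --
  FD 5: (4,0) -> (-0.33,-2.5) [heading=210, draw]
  FD 3: (-0.33,-2.5) -> (-2.928,-4) [heading=210, draw]
  PD: pen down
  RT 150: heading 210 -> 60
  -- iteration 3/5 --
  FD 5: (-2.928,-4) -> (-0.428,0.33) [heading=60, draw]
  FD 3: (-0.428,0.33) -> (1.072,2.928) [heading=60, draw]
  PD: pen down
  RT 150: heading 60 -> 270
  -- iteration 4/5 --
  FD 5: (1.072,2.928) -> (1.072,-2.072) [heading=270, draw]
  FD 3: (1.072,-2.072) -> (1.072,-5.072) [heading=270, draw]
  PD: pen down
  RT 150: heading 270 -> 120
  -- iteration 5/5 --
  FD 5: (1.072,-5.072) -> (-1.428,-0.742) [heading=120, draw]
  FD 3: (-1.428,-0.742) -> (-2.928,1.856) [heading=120, draw]
  PD: pen down
  RT 150: heading 120 -> 330
]
PD: pen down
Final: pos=(-2.928,1.856), heading=330, 11 segment(s) drawn

Start position: (0, 0)
Final position: (-2.928, 1.856)
Distance = 3.467; >= 1e-6 -> NOT closed

Answer: no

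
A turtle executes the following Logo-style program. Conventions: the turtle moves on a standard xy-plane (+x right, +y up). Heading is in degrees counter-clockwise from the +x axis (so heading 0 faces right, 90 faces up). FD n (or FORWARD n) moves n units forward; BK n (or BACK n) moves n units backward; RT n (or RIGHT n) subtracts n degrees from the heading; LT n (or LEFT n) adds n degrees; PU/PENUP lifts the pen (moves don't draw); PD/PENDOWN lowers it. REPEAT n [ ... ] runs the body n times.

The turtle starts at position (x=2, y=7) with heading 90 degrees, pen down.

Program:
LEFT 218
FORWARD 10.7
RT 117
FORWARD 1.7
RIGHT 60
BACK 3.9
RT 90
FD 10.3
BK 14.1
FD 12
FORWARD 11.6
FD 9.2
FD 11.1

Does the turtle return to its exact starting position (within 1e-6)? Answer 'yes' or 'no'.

Answer: no

Derivation:
Executing turtle program step by step:
Start: pos=(2,7), heading=90, pen down
LT 218: heading 90 -> 308
FD 10.7: (2,7) -> (8.588,-1.432) [heading=308, draw]
RT 117: heading 308 -> 191
FD 1.7: (8.588,-1.432) -> (6.919,-1.756) [heading=191, draw]
RT 60: heading 191 -> 131
BK 3.9: (6.919,-1.756) -> (9.477,-4.699) [heading=131, draw]
RT 90: heading 131 -> 41
FD 10.3: (9.477,-4.699) -> (17.251,2.058) [heading=41, draw]
BK 14.1: (17.251,2.058) -> (6.61,-7.192) [heading=41, draw]
FD 12: (6.61,-7.192) -> (15.666,0.68) [heading=41, draw]
FD 11.6: (15.666,0.68) -> (24.421,8.291) [heading=41, draw]
FD 9.2: (24.421,8.291) -> (31.364,14.326) [heading=41, draw]
FD 11.1: (31.364,14.326) -> (39.741,21.609) [heading=41, draw]
Final: pos=(39.741,21.609), heading=41, 9 segment(s) drawn

Start position: (2, 7)
Final position: (39.741, 21.609)
Distance = 40.47; >= 1e-6 -> NOT closed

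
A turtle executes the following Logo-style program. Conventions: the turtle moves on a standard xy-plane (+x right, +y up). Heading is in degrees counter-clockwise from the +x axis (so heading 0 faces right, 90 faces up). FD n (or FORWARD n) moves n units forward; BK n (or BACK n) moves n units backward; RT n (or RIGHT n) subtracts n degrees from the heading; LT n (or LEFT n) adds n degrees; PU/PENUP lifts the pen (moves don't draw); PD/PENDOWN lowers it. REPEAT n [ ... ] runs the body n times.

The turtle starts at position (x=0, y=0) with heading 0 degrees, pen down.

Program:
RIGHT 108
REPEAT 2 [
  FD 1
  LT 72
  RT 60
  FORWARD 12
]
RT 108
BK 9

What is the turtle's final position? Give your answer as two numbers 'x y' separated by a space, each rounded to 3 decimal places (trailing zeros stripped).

Executing turtle program step by step:
Start: pos=(0,0), heading=0, pen down
RT 108: heading 0 -> 252
REPEAT 2 [
  -- iteration 1/2 --
  FD 1: (0,0) -> (-0.309,-0.951) [heading=252, draw]
  LT 72: heading 252 -> 324
  RT 60: heading 324 -> 264
  FD 12: (-0.309,-0.951) -> (-1.563,-12.885) [heading=264, draw]
  -- iteration 2/2 --
  FD 1: (-1.563,-12.885) -> (-1.668,-13.88) [heading=264, draw]
  LT 72: heading 264 -> 336
  RT 60: heading 336 -> 276
  FD 12: (-1.668,-13.88) -> (-0.414,-25.814) [heading=276, draw]
]
RT 108: heading 276 -> 168
BK 9: (-0.414,-25.814) -> (8.39,-27.685) [heading=168, draw]
Final: pos=(8.39,-27.685), heading=168, 5 segment(s) drawn

Answer: 8.39 -27.685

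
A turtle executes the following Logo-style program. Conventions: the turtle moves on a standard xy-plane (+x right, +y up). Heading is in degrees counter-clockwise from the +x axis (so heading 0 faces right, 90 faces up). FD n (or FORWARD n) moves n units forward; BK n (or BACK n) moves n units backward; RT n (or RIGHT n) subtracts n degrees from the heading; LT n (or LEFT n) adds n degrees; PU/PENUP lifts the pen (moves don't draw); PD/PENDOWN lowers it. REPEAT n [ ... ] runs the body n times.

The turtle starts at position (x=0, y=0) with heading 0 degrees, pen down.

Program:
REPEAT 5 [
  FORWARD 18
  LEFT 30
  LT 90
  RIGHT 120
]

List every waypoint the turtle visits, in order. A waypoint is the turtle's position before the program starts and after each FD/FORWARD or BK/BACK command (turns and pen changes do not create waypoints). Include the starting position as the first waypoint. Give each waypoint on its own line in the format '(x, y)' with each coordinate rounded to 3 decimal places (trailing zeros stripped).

Answer: (0, 0)
(18, 0)
(36, 0)
(54, 0)
(72, 0)
(90, 0)

Derivation:
Executing turtle program step by step:
Start: pos=(0,0), heading=0, pen down
REPEAT 5 [
  -- iteration 1/5 --
  FD 18: (0,0) -> (18,0) [heading=0, draw]
  LT 30: heading 0 -> 30
  LT 90: heading 30 -> 120
  RT 120: heading 120 -> 0
  -- iteration 2/5 --
  FD 18: (18,0) -> (36,0) [heading=0, draw]
  LT 30: heading 0 -> 30
  LT 90: heading 30 -> 120
  RT 120: heading 120 -> 0
  -- iteration 3/5 --
  FD 18: (36,0) -> (54,0) [heading=0, draw]
  LT 30: heading 0 -> 30
  LT 90: heading 30 -> 120
  RT 120: heading 120 -> 0
  -- iteration 4/5 --
  FD 18: (54,0) -> (72,0) [heading=0, draw]
  LT 30: heading 0 -> 30
  LT 90: heading 30 -> 120
  RT 120: heading 120 -> 0
  -- iteration 5/5 --
  FD 18: (72,0) -> (90,0) [heading=0, draw]
  LT 30: heading 0 -> 30
  LT 90: heading 30 -> 120
  RT 120: heading 120 -> 0
]
Final: pos=(90,0), heading=0, 5 segment(s) drawn
Waypoints (6 total):
(0, 0)
(18, 0)
(36, 0)
(54, 0)
(72, 0)
(90, 0)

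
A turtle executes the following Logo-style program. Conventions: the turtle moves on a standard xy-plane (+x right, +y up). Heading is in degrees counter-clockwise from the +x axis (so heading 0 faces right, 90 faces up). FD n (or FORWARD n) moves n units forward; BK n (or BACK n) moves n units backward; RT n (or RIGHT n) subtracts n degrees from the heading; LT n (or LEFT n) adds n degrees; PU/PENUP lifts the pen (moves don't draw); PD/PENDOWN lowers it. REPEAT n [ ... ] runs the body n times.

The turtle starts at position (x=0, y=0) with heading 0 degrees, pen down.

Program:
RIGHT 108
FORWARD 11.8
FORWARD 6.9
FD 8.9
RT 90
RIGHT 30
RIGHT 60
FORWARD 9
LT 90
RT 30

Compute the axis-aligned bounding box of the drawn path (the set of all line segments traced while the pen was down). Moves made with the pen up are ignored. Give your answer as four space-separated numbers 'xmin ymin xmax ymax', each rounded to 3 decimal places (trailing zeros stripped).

Executing turtle program step by step:
Start: pos=(0,0), heading=0, pen down
RT 108: heading 0 -> 252
FD 11.8: (0,0) -> (-3.646,-11.222) [heading=252, draw]
FD 6.9: (-3.646,-11.222) -> (-5.779,-17.785) [heading=252, draw]
FD 8.9: (-5.779,-17.785) -> (-8.529,-26.249) [heading=252, draw]
RT 90: heading 252 -> 162
RT 30: heading 162 -> 132
RT 60: heading 132 -> 72
FD 9: (-8.529,-26.249) -> (-5.748,-17.69) [heading=72, draw]
LT 90: heading 72 -> 162
RT 30: heading 162 -> 132
Final: pos=(-5.748,-17.69), heading=132, 4 segment(s) drawn

Segment endpoints: x in {-8.529, -5.779, -5.748, -3.646, 0}, y in {-26.249, -17.785, -17.69, -11.222, 0}
xmin=-8.529, ymin=-26.249, xmax=0, ymax=0

Answer: -8.529 -26.249 0 0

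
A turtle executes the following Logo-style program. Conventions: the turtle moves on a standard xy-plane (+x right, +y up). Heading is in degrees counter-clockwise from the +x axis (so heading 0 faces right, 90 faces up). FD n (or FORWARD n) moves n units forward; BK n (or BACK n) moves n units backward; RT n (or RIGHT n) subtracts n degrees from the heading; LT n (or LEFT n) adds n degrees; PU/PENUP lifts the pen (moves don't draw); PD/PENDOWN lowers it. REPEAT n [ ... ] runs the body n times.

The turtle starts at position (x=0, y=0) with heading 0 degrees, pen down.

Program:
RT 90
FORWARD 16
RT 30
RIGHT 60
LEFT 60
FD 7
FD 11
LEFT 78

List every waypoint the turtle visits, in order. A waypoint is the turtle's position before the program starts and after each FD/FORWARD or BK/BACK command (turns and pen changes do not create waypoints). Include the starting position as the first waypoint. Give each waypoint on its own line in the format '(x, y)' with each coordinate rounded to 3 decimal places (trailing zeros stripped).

Executing turtle program step by step:
Start: pos=(0,0), heading=0, pen down
RT 90: heading 0 -> 270
FD 16: (0,0) -> (0,-16) [heading=270, draw]
RT 30: heading 270 -> 240
RT 60: heading 240 -> 180
LT 60: heading 180 -> 240
FD 7: (0,-16) -> (-3.5,-22.062) [heading=240, draw]
FD 11: (-3.5,-22.062) -> (-9,-31.588) [heading=240, draw]
LT 78: heading 240 -> 318
Final: pos=(-9,-31.588), heading=318, 3 segment(s) drawn
Waypoints (4 total):
(0, 0)
(0, -16)
(-3.5, -22.062)
(-9, -31.588)

Answer: (0, 0)
(0, -16)
(-3.5, -22.062)
(-9, -31.588)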